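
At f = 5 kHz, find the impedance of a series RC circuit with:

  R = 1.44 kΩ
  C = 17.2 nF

Step 1 — Angular frequency: ω = 2π·f = 2π·5000 = 3.142e+04 rad/s.
Step 2 — Component impedances:
  R: Z = R = 1440 Ω
  C: Z = 1/(jωC) = -j/(ω·C) = 0 - j1851 Ω
Step 3 — Series combination: Z_total = R + C = 1440 - j1851 Ω = 2345∠-52.1° Ω.

Z = 1440 - j1851 Ω = 2345∠-52.1° Ω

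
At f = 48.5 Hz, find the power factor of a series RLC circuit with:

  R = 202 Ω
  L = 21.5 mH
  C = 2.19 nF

Step 1 — Angular frequency: ω = 2π·f = 2π·48.5 = 304.7 rad/s.
Step 2 — Component impedances:
  R: Z = R = 202 Ω
  L: Z = jωL = j·304.7·0.0215 = 0 + j6.552 Ω
  C: Z = 1/(jωC) = -j/(ω·C) = 0 - j1.498e+06 Ω
Step 3 — Series combination: Z_total = R + L + C = 202 - j1.498e+06 Ω = 1.498e+06∠-90.0° Ω.
Step 4 — Power factor: PF = cos(φ) = Re(Z)/|Z| = 202/1.498e+06 = 0.0001348.
Step 5 — Type: Im(Z) = -1.498e+06 ⇒ leading (phase φ = -90.0°).

PF = 0.0001348 (leading, φ = -90.0°)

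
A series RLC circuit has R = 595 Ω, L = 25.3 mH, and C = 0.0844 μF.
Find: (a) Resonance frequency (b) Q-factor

Step 1 — Resonance condition Im(Z)=0 gives ω₀ = 1/√(LC).
Step 2 — ω₀ = 1/√(0.0253·8.44e-08) = 2.164e+04 rad/s.
Step 3 — f₀ = ω₀/(2π) = 3444 Hz.
Step 4 — Series Q: Q = ω₀L/R = 2.164e+04·0.0253/595 = 0.9202.

(a) f₀ = 3444 Hz  (b) Q = 0.9202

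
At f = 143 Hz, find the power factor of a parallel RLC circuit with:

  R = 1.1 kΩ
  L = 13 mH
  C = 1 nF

Step 1 — Angular frequency: ω = 2π·f = 2π·143 = 898.5 rad/s.
Step 2 — Component impedances:
  R: Z = R = 1100 Ω
  L: Z = jωL = j·898.5·0.013 = 0 + j11.68 Ω
  C: Z = 1/(jωC) = -j/(ω·C) = 0 - j1.113e+06 Ω
Step 3 — Parallel combination: 1/Z_total = 1/R + 1/L + 1/C; Z_total = 0.124 + j11.68 Ω = 11.68∠89.4° Ω.
Step 4 — Power factor: PF = cos(φ) = Re(Z)/|Z| = 0.124/11.68 = 0.01062.
Step 5 — Type: Im(Z) = 11.68 ⇒ lagging (phase φ = 89.4°).

PF = 0.01062 (lagging, φ = 89.4°)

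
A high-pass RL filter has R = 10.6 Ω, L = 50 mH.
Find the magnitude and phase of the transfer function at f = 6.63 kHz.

Step 1 — Angular frequency: ω = 2π·6630 = 4.166e+04 rad/s.
Step 2 — Transfer function: H(jω) = jωL/(R + jωL).
Step 3 — Numerator jωL = j·2083; denominator R + jωL = 10.6 + j2083.
Step 4 — H = 1 + j0.005089.
Step 5 — Magnitude: |H| = 1 (-0.0 dB); phase: φ = 0.3°.

|H| = 1 (-0.0 dB), φ = 0.3°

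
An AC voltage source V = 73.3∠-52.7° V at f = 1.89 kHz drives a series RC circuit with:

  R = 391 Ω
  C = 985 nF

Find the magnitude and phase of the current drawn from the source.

Step 1 — Angular frequency: ω = 2π·f = 2π·1890 = 1.188e+04 rad/s.
Step 2 — Component impedances:
  R: Z = R = 391 Ω
  C: Z = 1/(jωC) = -j/(ω·C) = 0 - j85.49 Ω
Step 3 — Series combination: Z_total = R + C = 391 - j85.49 Ω = 400.2∠-12.3° Ω.
Step 4 — Source phasor: V = 73.3∠-52.7° V = 44.42 - j58.31 V.
Step 5 — Ohm's law: I = V / Z_total = (44.42 - j58.31) / (391 - j85.49) = 0.1395 - j0.1186 A.
Step 6 — Convert to polar: |I| = 0.1831 A, ∠I = -40.4°.

I = 0.1831∠-40.4° A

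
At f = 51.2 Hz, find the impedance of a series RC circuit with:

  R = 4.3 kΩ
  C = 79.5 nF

Step 1 — Angular frequency: ω = 2π·f = 2π·51.2 = 321.7 rad/s.
Step 2 — Component impedances:
  R: Z = R = 4300 Ω
  C: Z = 1/(jωC) = -j/(ω·C) = 0 - j3.91e+04 Ω
Step 3 — Series combination: Z_total = R + C = 4300 - j3.91e+04 Ω = 3.934e+04∠-83.7° Ω.

Z = 4300 - j3.91e+04 Ω = 3.934e+04∠-83.7° Ω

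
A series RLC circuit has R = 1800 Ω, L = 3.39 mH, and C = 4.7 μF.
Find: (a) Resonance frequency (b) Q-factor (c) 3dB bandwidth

Step 1 — Resonance: ω₀ = 1/√(LC) = 1/√(0.00339·4.7e-06) = 7922 rad/s.
Step 2 — f₀ = ω₀/(2π) = 1261 Hz.
Step 3 — Series Q: Q = ω₀L/R = 7922·0.00339/1800 = 0.01492.
Step 4 — Bandwidth: Δω = ω₀/Q = 5.31e+05 rad/s; BW = Δω/(2π) = 8.451e+04 Hz.

(a) f₀ = 1261 Hz  (b) Q = 0.01492  (c) BW = 8.451e+04 Hz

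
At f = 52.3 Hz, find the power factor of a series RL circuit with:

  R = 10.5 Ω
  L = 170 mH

Step 1 — Angular frequency: ω = 2π·f = 2π·52.3 = 328.6 rad/s.
Step 2 — Component impedances:
  R: Z = R = 10.5 Ω
  L: Z = jωL = j·328.6·0.17 = 0 + j55.86 Ω
Step 3 — Series combination: Z_total = R + L = 10.5 + j55.86 Ω = 56.84∠79.4° Ω.
Step 4 — Power factor: PF = cos(φ) = Re(Z)/|Z| = 10.5/56.84 = 0.1847.
Step 5 — Type: Im(Z) = 55.86 ⇒ lagging (phase φ = 79.4°).

PF = 0.1847 (lagging, φ = 79.4°)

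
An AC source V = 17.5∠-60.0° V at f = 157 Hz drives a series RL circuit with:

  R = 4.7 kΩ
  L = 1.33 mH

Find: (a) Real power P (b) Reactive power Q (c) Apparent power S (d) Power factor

Step 1 — Angular frequency: ω = 2π·f = 2π·157 = 986.5 rad/s.
Step 2 — Component impedances:
  R: Z = R = 4700 Ω
  L: Z = jωL = j·986.5·0.00133 = 0 + j1.312 Ω
Step 3 — Series combination: Z_total = R + L = 4700 + j1.312 Ω = 4700∠0.0° Ω.
Step 4 — Source phasor: V = 17.5∠-60.0° V = 8.75 - j15.16 V.
Step 5 — Current: I = V / Z = 0.001861 - j0.003225 A = 0.003723∠-60.0° A.
Step 6 — Complex power: S = V·I* = 0.06516 + j1.819e-05 VA.
Step 7 — Real power: P = Re(S) = 0.06516 W.
Step 8 — Reactive power: Q = Im(S) = 1.819e-05 VAR.
Step 9 — Apparent power: |S| = 0.06516 VA.
Step 10 — Power factor: PF = P/|S| = 1 (lagging).

(a) P = 0.06516 W  (b) Q = 1.819e-05 VAR  (c) S = 0.06516 VA  (d) PF = 1 (lagging)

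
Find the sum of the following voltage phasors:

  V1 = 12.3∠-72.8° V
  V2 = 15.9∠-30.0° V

Step 1 — Convert each phasor to rectangular form:
  V1 = 12.3·(cos(-72.8°) + j·sin(-72.8°)) = 3.637 - j11.75 V
  V2 = 15.9·(cos(-30.0°) + j·sin(-30.0°)) = 13.77 - j7.95 V
Step 2 — Sum components: V_total = 17.41 - j19.7 V.
Step 3 — Convert to polar: |V_total| = 26.29 V, ∠V_total = -48.5°.

V_total = 26.29∠-48.5° V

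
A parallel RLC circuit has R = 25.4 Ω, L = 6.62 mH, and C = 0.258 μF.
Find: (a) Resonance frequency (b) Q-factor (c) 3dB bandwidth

Step 1 — Resonance: ω₀ = 1/√(LC) = 1/√(0.00662·2.58e-07) = 2.42e+04 rad/s.
Step 2 — f₀ = ω₀/(2π) = 3851 Hz.
Step 3 — Parallel Q: Q = R/(ω₀L) = 25.4/(2.42e+04·0.00662) = 0.1586.
Step 4 — Bandwidth: Δω = ω₀/Q = 1.526e+05 rad/s; BW = Δω/(2π) = 2.429e+04 Hz.

(a) f₀ = 3851 Hz  (b) Q = 0.1586  (c) BW = 2.429e+04 Hz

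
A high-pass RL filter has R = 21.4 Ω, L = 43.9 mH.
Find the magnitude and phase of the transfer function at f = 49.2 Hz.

Step 1 — Angular frequency: ω = 2π·49.2 = 309.1 rad/s.
Step 2 — Transfer function: H(jω) = jωL/(R + jωL).
Step 3 — Numerator jωL = j·13.57; denominator R + jωL = 21.4 + j13.57.
Step 4 — H = 0.2868 + j0.4523.
Step 5 — Magnitude: |H| = 0.5355 (-5.4 dB); phase: φ = 57.6°.

|H| = 0.5355 (-5.4 dB), φ = 57.6°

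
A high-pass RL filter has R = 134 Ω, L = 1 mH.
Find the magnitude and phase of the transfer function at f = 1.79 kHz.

Step 1 — Angular frequency: ω = 2π·1790 = 1.125e+04 rad/s.
Step 2 — Transfer function: H(jω) = jωL/(R + jωL).
Step 3 — Numerator jωL = j·11.25; denominator R + jωL = 134 + j11.25.
Step 4 — H = 0.006995 + j0.08334.
Step 5 — Magnitude: |H| = 0.08364 (-21.6 dB); phase: φ = 85.2°.

|H| = 0.08364 (-21.6 dB), φ = 85.2°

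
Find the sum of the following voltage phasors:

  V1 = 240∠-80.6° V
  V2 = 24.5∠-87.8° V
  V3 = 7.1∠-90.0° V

Step 1 — Convert each phasor to rectangular form:
  V1 = 240·(cos(-80.6°) + j·sin(-80.6°)) = 39.2 - j236.8 V
  V2 = 24.5·(cos(-87.8°) + j·sin(-87.8°)) = 0.9405 - j24.48 V
  V3 = 7.1·(cos(-90.0°) + j·sin(-90.0°)) = 0 - j7.1 V
Step 2 — Sum components: V_total = 40.14 - j268.4 V.
Step 3 — Convert to polar: |V_total| = 271.3 V, ∠V_total = -81.5°.

V_total = 271.3∠-81.5° V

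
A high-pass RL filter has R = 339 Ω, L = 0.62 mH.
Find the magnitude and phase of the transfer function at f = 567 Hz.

Step 1 — Angular frequency: ω = 2π·567 = 3563 rad/s.
Step 2 — Transfer function: H(jω) = jωL/(R + jωL).
Step 3 — Numerator jωL = j·2.209; denominator R + jωL = 339 + j2.209.
Step 4 — H = 4.245e-05 + j0.006515.
Step 5 — Magnitude: |H| = 0.006515 (-43.7 dB); phase: φ = 89.6°.

|H| = 0.006515 (-43.7 dB), φ = 89.6°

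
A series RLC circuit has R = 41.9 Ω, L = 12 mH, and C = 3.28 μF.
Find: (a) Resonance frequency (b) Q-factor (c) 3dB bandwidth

Step 1 — Resonance condition Im(Z)=0 gives ω₀ = 1/√(LC).
Step 2 — ω₀ = 1/√(0.012·3.28e-06) = 5040 rad/s.
Step 3 — f₀ = ω₀/(2π) = 802.2 Hz.
Step 4 — Series Q: Q = ω₀L/R = 5040·0.012/41.9 = 1.444.
Step 5 — 3dB bandwidth: Δω = ω₀/Q = 3492 rad/s; BW = Δω/(2π) = 555.7 Hz.

(a) f₀ = 802.2 Hz  (b) Q = 1.444  (c) BW = 555.7 Hz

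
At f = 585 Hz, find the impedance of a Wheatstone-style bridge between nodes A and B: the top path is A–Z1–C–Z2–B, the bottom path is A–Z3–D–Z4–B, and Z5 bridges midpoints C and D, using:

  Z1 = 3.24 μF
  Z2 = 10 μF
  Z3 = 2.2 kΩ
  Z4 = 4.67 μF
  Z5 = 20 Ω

Step 1 — Angular frequency: ω = 2π·f = 2π·585 = 3676 rad/s.
Step 2 — Component impedances:
  Z1: Z = 1/(jωC) = -j/(ω·C) = 0 - j83.97 Ω
  Z2: Z = 1/(jωC) = -j/(ω·C) = 0 - j27.21 Ω
  Z3: Z = R = 2200 Ω
  Z4: Z = 1/(jωC) = -j/(ω·C) = 0 - j58.26 Ω
  Z5: Z = R = 20 Ω
Step 3 — Bridge requires nodal analysis (the Z5 bridge couples midpoints C and D, so the two paths cannot be reduced to a simple series/parallel combination). Setting node B to ground and injecting 1 A at node A, the 3-node admittance system at A, C, D solves to V_A = Z_AB = 5.167 - j102.4 Ω = 102.5∠-87.1° Ω.

Z = 5.167 - j102.4 Ω = 102.5∠-87.1° Ω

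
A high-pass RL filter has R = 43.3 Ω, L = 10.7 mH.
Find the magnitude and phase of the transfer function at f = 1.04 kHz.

Step 1 — Angular frequency: ω = 2π·1040 = 6535 rad/s.
Step 2 — Transfer function: H(jω) = jωL/(R + jωL).
Step 3 — Numerator jωL = j·69.92; denominator R + jωL = 43.3 + j69.92.
Step 4 — H = 0.7228 + j0.4476.
Step 5 — Magnitude: |H| = 0.8502 (-1.4 dB); phase: φ = 31.8°.

|H| = 0.8502 (-1.4 dB), φ = 31.8°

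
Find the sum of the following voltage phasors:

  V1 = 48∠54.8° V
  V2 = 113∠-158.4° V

Step 1 — Convert each phasor to rectangular form:
  V1 = 48·(cos(54.8°) + j·sin(54.8°)) = 27.67 + j39.22 V
  V2 = 113·(cos(-158.4°) + j·sin(-158.4°)) = -105.1 - j41.6 V
Step 2 — Sum components: V_total = -77.4 - j2.375 V.
Step 3 — Convert to polar: |V_total| = 77.43 V, ∠V_total = -178.2°.

V_total = 77.43∠-178.2° V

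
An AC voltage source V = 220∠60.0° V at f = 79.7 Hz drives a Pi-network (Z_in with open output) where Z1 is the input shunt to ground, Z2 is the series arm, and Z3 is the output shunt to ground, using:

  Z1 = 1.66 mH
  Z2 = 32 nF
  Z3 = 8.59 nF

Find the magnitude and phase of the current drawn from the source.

Step 1 — Angular frequency: ω = 2π·f = 2π·79.7 = 500.8 rad/s.
Step 2 — Component impedances:
  Z1: Z = jωL = j·500.8·0.00166 = 0 + j0.8313 Ω
  Z2: Z = 1/(jωC) = -j/(ω·C) = 0 - j6.24e+04 Ω
  Z3: Z = 1/(jωC) = -j/(ω·C) = 0 - j2.325e+05 Ω
Step 3 — With open output, the series arm Z2 and the output shunt Z3 appear in series to ground: Z2 + Z3 = 0 - j2.949e+05 Ω.
Step 4 — Parallel with input shunt Z1: Z_in = Z1 || (Z2 + Z3) = 0 + j0.8313 Ω = 0.8313∠90.0° Ω.
Step 5 — Source phasor: V = 220∠60.0° V = 110 + j190.5 V.
Step 6 — Ohm's law: I = V / Z_total = (110 + j190.5) / (0 + j0.8313) = 229.2 - j132.3 A.
Step 7 — Convert to polar: |I| = 264.7 A, ∠I = -30.0°.

I = 264.7∠-30.0° A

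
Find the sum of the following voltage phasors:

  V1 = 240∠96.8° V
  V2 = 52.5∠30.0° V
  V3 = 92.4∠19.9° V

Step 1 — Convert each phasor to rectangular form:
  V1 = 240·(cos(96.8°) + j·sin(96.8°)) = -28.42 + j238.3 V
  V2 = 52.5·(cos(30.0°) + j·sin(30.0°)) = 45.47 + j26.25 V
  V3 = 92.4·(cos(19.9°) + j·sin(19.9°)) = 86.88 + j31.45 V
Step 2 — Sum components: V_total = 103.9 + j296 V.
Step 3 — Convert to polar: |V_total| = 313.7 V, ∠V_total = 70.7°.

V_total = 313.7∠70.7° V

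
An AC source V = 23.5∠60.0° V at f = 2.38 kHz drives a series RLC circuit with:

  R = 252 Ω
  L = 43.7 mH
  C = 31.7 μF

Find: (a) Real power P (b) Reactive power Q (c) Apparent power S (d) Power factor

Step 1 — Angular frequency: ω = 2π·f = 2π·2380 = 1.495e+04 rad/s.
Step 2 — Component impedances:
  R: Z = R = 252 Ω
  L: Z = jωL = j·1.495e+04·0.0437 = 0 + j653.5 Ω
  C: Z = 1/(jωC) = -j/(ω·C) = 0 - j2.11 Ω
Step 3 — Series combination: Z_total = R + L + C = 252 + j651.4 Ω = 698.4∠68.8° Ω.
Step 4 — Source phasor: V = 23.5∠60.0° V = 11.75 + j20.35 V.
Step 5 — Current: I = V / Z = 0.03325 - j0.005177 A = 0.03365∠-8.8° A.
Step 6 — Complex power: S = V·I* = 0.2853 + j0.7374 VA.
Step 7 — Real power: P = Re(S) = 0.2853 W.
Step 8 — Reactive power: Q = Im(S) = 0.7374 VAR.
Step 9 — Apparent power: |S| = 0.7907 VA.
Step 10 — Power factor: PF = P/|S| = 0.3608 (lagging).

(a) P = 0.2853 W  (b) Q = 0.7374 VAR  (c) S = 0.7907 VA  (d) PF = 0.3608 (lagging)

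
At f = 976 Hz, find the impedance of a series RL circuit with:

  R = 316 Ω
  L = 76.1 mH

Step 1 — Angular frequency: ω = 2π·f = 2π·976 = 6132 rad/s.
Step 2 — Component impedances:
  R: Z = R = 316 Ω
  L: Z = jωL = j·6132·0.0761 = 0 + j466.7 Ω
Step 3 — Series combination: Z_total = R + L = 316 + j466.7 Ω = 563.6∠55.9° Ω.

Z = 316 + j466.7 Ω = 563.6∠55.9° Ω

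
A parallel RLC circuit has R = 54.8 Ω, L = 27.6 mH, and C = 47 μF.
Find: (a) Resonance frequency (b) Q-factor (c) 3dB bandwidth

Step 1 — Resonance: ω₀ = 1/√(LC) = 1/√(0.0276·4.7e-05) = 878 rad/s.
Step 2 — f₀ = ω₀/(2π) = 139.7 Hz.
Step 3 — Parallel Q: Q = R/(ω₀L) = 54.8/(878·0.0276) = 2.261.
Step 4 — Bandwidth: Δω = ω₀/Q = 388.3 rad/s; BW = Δω/(2π) = 61.79 Hz.

(a) f₀ = 139.7 Hz  (b) Q = 2.261  (c) BW = 61.79 Hz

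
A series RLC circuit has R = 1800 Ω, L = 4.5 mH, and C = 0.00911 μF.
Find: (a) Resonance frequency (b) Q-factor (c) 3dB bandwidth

Step 1 — Resonance: ω₀ = 1/√(LC) = 1/√(0.0045·9.11e-09) = 1.562e+05 rad/s.
Step 2 — f₀ = ω₀/(2π) = 2.486e+04 Hz.
Step 3 — Series Q: Q = ω₀L/R = 1.562e+05·0.0045/1800 = 0.3905.
Step 4 — Bandwidth: Δω = ω₀/Q = 4e+05 rad/s; BW = Δω/(2π) = 6.366e+04 Hz.

(a) f₀ = 2.486e+04 Hz  (b) Q = 0.3905  (c) BW = 6.366e+04 Hz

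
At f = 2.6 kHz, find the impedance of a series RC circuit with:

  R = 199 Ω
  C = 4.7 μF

Step 1 — Angular frequency: ω = 2π·f = 2π·2600 = 1.634e+04 rad/s.
Step 2 — Component impedances:
  R: Z = R = 199 Ω
  C: Z = 1/(jωC) = -j/(ω·C) = 0 - j13.02 Ω
Step 3 — Series combination: Z_total = R + C = 199 - j13.02 Ω = 199.4∠-3.7° Ω.

Z = 199 - j13.02 Ω = 199.4∠-3.7° Ω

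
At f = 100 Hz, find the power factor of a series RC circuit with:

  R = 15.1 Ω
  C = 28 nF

Step 1 — Angular frequency: ω = 2π·f = 2π·100 = 628.3 rad/s.
Step 2 — Component impedances:
  R: Z = R = 15.1 Ω
  C: Z = 1/(jωC) = -j/(ω·C) = 0 - j5.684e+04 Ω
Step 3 — Series combination: Z_total = R + C = 15.1 - j5.684e+04 Ω = 5.684e+04∠-90.0° Ω.
Step 4 — Power factor: PF = cos(φ) = Re(Z)/|Z| = 15.1/5.684e+04 = 0.0002657.
Step 5 — Type: Im(Z) = -5.684e+04 ⇒ leading (phase φ = -90.0°).

PF = 0.0002657 (leading, φ = -90.0°)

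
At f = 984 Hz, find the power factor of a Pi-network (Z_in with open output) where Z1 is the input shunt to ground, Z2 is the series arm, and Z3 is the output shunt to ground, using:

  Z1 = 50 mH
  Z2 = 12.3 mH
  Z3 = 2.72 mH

Step 1 — Angular frequency: ω = 2π·f = 2π·984 = 6183 rad/s.
Step 2 — Component impedances:
  Z1: Z = jωL = j·6183·0.05 = 0 + j309.1 Ω
  Z2: Z = jωL = j·6183·0.0123 = 0 + j76.05 Ω
  Z3: Z = jωL = j·6183·0.00272 = 0 + j16.82 Ω
Step 3 — With open output, the series arm Z2 and the output shunt Z3 appear in series to ground: Z2 + Z3 = 0 + j92.86 Ω.
Step 4 — Parallel with input shunt Z1: Z_in = Z1 || (Z2 + Z3) = 0 + j71.41 Ω = 71.41∠90.0° Ω.
Step 5 — Power factor: PF = cos(φ) = Re(Z)/|Z| = -0/71.41 = -0.
Step 6 — Type: Im(Z) = 71.41 ⇒ lagging (phase φ = 90.0°).

PF = -0 (lagging, φ = 90.0°)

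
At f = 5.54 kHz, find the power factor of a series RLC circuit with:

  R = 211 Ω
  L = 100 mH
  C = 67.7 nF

Step 1 — Angular frequency: ω = 2π·f = 2π·5540 = 3.481e+04 rad/s.
Step 2 — Component impedances:
  R: Z = R = 211 Ω
  L: Z = jωL = j·3.481e+04·0.1 = 0 + j3481 Ω
  C: Z = 1/(jωC) = -j/(ω·C) = 0 - j424.3 Ω
Step 3 — Series combination: Z_total = R + L + C = 211 + j3057 Ω = 3064∠86.1° Ω.
Step 4 — Power factor: PF = cos(φ) = Re(Z)/|Z| = 211/3063.8 = 0.06887.
Step 5 — Type: Im(Z) = 3057 ⇒ lagging (phase φ = 86.1°).

PF = 0.06887 (lagging, φ = 86.1°)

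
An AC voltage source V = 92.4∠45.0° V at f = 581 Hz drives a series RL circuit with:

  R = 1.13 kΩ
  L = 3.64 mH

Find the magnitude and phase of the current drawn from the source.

Step 1 — Angular frequency: ω = 2π·f = 2π·581 = 3651 rad/s.
Step 2 — Component impedances:
  R: Z = R = 1130 Ω
  L: Z = jωL = j·3651·0.00364 = 0 + j13.29 Ω
Step 3 — Series combination: Z_total = R + L = 1130 + j13.29 Ω = 1130∠0.7° Ω.
Step 4 — Source phasor: V = 92.4∠45.0° V = 65.34 + j65.34 V.
Step 5 — Ohm's law: I = V / Z_total = (65.34 + j65.34) / (1130 + j13.29) = 0.05849 + j0.05713 A.
Step 6 — Convert to polar: |I| = 0.08176 A, ∠I = 44.3°.

I = 0.08176∠44.3° A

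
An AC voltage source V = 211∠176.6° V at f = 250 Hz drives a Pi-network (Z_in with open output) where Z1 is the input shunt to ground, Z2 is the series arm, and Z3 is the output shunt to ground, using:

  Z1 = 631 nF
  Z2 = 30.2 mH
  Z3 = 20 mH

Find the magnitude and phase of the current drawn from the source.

Step 1 — Angular frequency: ω = 2π·f = 2π·250 = 1571 rad/s.
Step 2 — Component impedances:
  Z1: Z = 1/(jωC) = -j/(ω·C) = 0 - j1009 Ω
  Z2: Z = jωL = j·1571·0.0302 = 0 + j47.44 Ω
  Z3: Z = jωL = j·1571·0.02 = 0 + j31.42 Ω
Step 3 — With open output, the series arm Z2 and the output shunt Z3 appear in series to ground: Z2 + Z3 = 0 + j78.85 Ω.
Step 4 — Parallel with input shunt Z1: Z_in = Z1 || (Z2 + Z3) = 0 + j85.54 Ω = 85.54∠90.0° Ω.
Step 5 — Source phasor: V = 211∠176.6° V = -210.6 + j12.51 V.
Step 6 — Ohm's law: I = V / Z_total = (-210.6 + j12.51) / (0 + j85.54) = 0.1463 + j2.462 A.
Step 7 — Convert to polar: |I| = 2.467 A, ∠I = 86.6°.

I = 2.467∠86.6° A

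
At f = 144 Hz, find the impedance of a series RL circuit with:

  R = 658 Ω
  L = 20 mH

Step 1 — Angular frequency: ω = 2π·f = 2π·144 = 904.8 rad/s.
Step 2 — Component impedances:
  R: Z = R = 658 Ω
  L: Z = jωL = j·904.8·0.02 = 0 + j18.1 Ω
Step 3 — Series combination: Z_total = R + L = 658 + j18.1 Ω = 658.2∠1.6° Ω.

Z = 658 + j18.1 Ω = 658.2∠1.6° Ω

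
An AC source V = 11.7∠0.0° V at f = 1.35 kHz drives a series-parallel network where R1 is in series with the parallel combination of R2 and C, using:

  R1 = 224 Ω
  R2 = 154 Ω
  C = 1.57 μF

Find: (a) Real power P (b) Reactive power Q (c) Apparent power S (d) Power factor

Step 1 — Angular frequency: ω = 2π·f = 2π·1350 = 8482 rad/s.
Step 2 — Component impedances:
  R1: Z = R = 224 Ω
  R2: Z = R = 154 Ω
  C: Z = 1/(jωC) = -j/(ω·C) = 0 - j75.09 Ω
Step 3 — Parallel branch: R2 || C = 1/(1/R2 + 1/C) = 29.58 - j60.67 Ω.
Step 4 — Series with R1: Z_total = R1 + (R2 || C) = 253.6 - j60.67 Ω = 260.7∠-13.5° Ω.
Step 5 — Source phasor: V = 11.7∠0.0° V = 11.7 V.
Step 6 — Current: I = V / Z = 0.04364 + j0.01044 A = 0.04487∠13.5° A.
Step 7 — Complex power: S = V·I* = 0.5106 - j0.1222 VA.
Step 8 — Real power: P = Re(S) = 0.5106 W.
Step 9 — Reactive power: Q = Im(S) = -0.1222 VAR.
Step 10 — Apparent power: |S| = 0.525 VA.
Step 11 — Power factor: PF = P/|S| = 0.9726 (leading).

(a) P = 0.5106 W  (b) Q = -0.1222 VAR  (c) S = 0.525 VA  (d) PF = 0.9726 (leading)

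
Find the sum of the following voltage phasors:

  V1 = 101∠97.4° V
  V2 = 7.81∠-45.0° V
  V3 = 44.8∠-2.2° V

Step 1 — Convert each phasor to rectangular form:
  V1 = 101·(cos(97.4°) + j·sin(97.4°)) = -13.01 + j100.2 V
  V2 = 7.81·(cos(-45.0°) + j·sin(-45.0°)) = 5.523 - j5.523 V
  V3 = 44.8·(cos(-2.2°) + j·sin(-2.2°)) = 44.77 - j1.72 V
Step 2 — Sum components: V_total = 37.28 + j92.92 V.
Step 3 — Convert to polar: |V_total| = 100.1 V, ∠V_total = 68.1°.

V_total = 100.1∠68.1° V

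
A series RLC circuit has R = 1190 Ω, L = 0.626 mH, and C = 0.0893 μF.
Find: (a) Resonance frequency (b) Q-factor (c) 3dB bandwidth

Step 1 — Resonance: ω₀ = 1/√(LC) = 1/√(0.000626·8.93e-08) = 1.337e+05 rad/s.
Step 2 — f₀ = ω₀/(2π) = 2.129e+04 Hz.
Step 3 — Series Q: Q = ω₀L/R = 1.337e+05·0.000626/1190 = 0.07036.
Step 4 — Bandwidth: Δω = ω₀/Q = 1.901e+06 rad/s; BW = Δω/(2π) = 3.025e+05 Hz.

(a) f₀ = 2.129e+04 Hz  (b) Q = 0.07036  (c) BW = 3.025e+05 Hz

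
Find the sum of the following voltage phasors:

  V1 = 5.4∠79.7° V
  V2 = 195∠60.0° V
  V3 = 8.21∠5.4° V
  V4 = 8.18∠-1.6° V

Step 1 — Convert each phasor to rectangular form:
  V1 = 5.4·(cos(79.7°) + j·sin(79.7°)) = 0.9655 + j5.313 V
  V2 = 195·(cos(60.0°) + j·sin(60.0°)) = 97.5 + j168.9 V
  V3 = 8.21·(cos(5.4°) + j·sin(5.4°)) = 8.174 + j0.7726 V
  V4 = 8.18·(cos(-1.6°) + j·sin(-1.6°)) = 8.177 - j0.2284 V
Step 2 — Sum components: V_total = 114.8 + j174.7 V.
Step 3 — Convert to polar: |V_total| = 209.1 V, ∠V_total = 56.7°.

V_total = 209.1∠56.7° V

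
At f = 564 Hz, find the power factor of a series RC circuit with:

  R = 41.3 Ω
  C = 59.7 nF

Step 1 — Angular frequency: ω = 2π·f = 2π·564 = 3544 rad/s.
Step 2 — Component impedances:
  R: Z = R = 41.3 Ω
  C: Z = 1/(jωC) = -j/(ω·C) = 0 - j4727 Ω
Step 3 — Series combination: Z_total = R + C = 41.3 - j4727 Ω = 4727∠-89.5° Ω.
Step 4 — Power factor: PF = cos(φ) = Re(Z)/|Z| = 41.3/4727 = 0.008737.
Step 5 — Type: Im(Z) = -4727 ⇒ leading (phase φ = -89.5°).

PF = 0.008737 (leading, φ = -89.5°)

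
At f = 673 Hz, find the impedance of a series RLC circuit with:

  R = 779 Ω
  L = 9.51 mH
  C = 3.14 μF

Step 1 — Angular frequency: ω = 2π·f = 2π·673 = 4229 rad/s.
Step 2 — Component impedances:
  R: Z = R = 779 Ω
  L: Z = jωL = j·4229·0.00951 = 0 + j40.21 Ω
  C: Z = 1/(jωC) = -j/(ω·C) = 0 - j75.31 Ω
Step 3 — Series combination: Z_total = R + L + C = 779 - j35.1 Ω = 779.8∠-2.6° Ω.

Z = 779 - j35.1 Ω = 779.8∠-2.6° Ω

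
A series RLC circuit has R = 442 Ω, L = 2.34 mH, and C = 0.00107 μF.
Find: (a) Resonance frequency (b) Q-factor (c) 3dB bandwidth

Step 1 — Resonance condition Im(Z)=0 gives ω₀ = 1/√(LC).
Step 2 — ω₀ = 1/√(0.00234·1.07e-09) = 6.32e+05 rad/s.
Step 3 — f₀ = ω₀/(2π) = 1.006e+05 Hz.
Step 4 — Series Q: Q = ω₀L/R = 6.32e+05·0.00234/442 = 3.346.
Step 5 — 3dB bandwidth: Δω = ω₀/Q = 1.889e+05 rad/s; BW = Δω/(2π) = 3.006e+04 Hz.

(a) f₀ = 1.006e+05 Hz  (b) Q = 3.346  (c) BW = 3.006e+04 Hz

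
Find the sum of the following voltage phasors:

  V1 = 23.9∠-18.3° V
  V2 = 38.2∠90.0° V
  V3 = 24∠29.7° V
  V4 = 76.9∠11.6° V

Step 1 — Convert each phasor to rectangular form:
  V1 = 23.9·(cos(-18.3°) + j·sin(-18.3°)) = 22.69 - j7.504 V
  V2 = 38.2·(cos(90.0°) + j·sin(90.0°)) = 0 + j38.2 V
  V3 = 24·(cos(29.7°) + j·sin(29.7°)) = 20.85 + j11.89 V
  V4 = 76.9·(cos(11.6°) + j·sin(11.6°)) = 75.33 + j15.46 V
Step 2 — Sum components: V_total = 118.9 + j58.05 V.
Step 3 — Convert to polar: |V_total| = 132.3 V, ∠V_total = 26.0°.

V_total = 132.3∠26.0° V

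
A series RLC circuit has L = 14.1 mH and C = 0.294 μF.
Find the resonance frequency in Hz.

Step 1 — Resonance condition Im(Z)=0 gives ω₀ = 1/√(LC).
Step 2 — ω₀ = 1/√(0.0141·2.94e-07) = 1.553e+04 rad/s.
Step 3 — f₀ = ω₀/(2π) = 2472 Hz.

f₀ = 2472 Hz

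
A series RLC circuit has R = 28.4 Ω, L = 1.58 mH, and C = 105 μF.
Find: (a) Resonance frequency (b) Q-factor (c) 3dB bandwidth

Step 1 — Resonance: ω₀ = 1/√(LC) = 1/√(0.00158·0.000105) = 2455 rad/s.
Step 2 — f₀ = ω₀/(2π) = 390.7 Hz.
Step 3 — Series Q: Q = ω₀L/R = 2455·0.00158/28.4 = 0.1366.
Step 4 — Bandwidth: Δω = ω₀/Q = 1.797e+04 rad/s; BW = Δω/(2π) = 2861 Hz.

(a) f₀ = 390.7 Hz  (b) Q = 0.1366  (c) BW = 2861 Hz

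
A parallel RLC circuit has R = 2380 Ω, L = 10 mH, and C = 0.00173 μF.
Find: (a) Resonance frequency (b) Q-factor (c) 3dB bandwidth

Step 1 — Resonance: ω₀ = 1/√(LC) = 1/√(0.01·1.73e-09) = 2.404e+05 rad/s.
Step 2 — f₀ = ω₀/(2π) = 3.826e+04 Hz.
Step 3 — Parallel Q: Q = R/(ω₀L) = 2380/(2.404e+05·0.01) = 0.9899.
Step 4 — Bandwidth: Δω = ω₀/Q = 2.429e+05 rad/s; BW = Δω/(2π) = 3.865e+04 Hz.

(a) f₀ = 3.826e+04 Hz  (b) Q = 0.9899  (c) BW = 3.865e+04 Hz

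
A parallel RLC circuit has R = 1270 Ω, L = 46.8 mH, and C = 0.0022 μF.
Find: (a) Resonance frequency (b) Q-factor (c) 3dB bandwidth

Step 1 — Resonance: ω₀ = 1/√(LC) = 1/√(0.0468·2.2e-09) = 9.855e+04 rad/s.
Step 2 — f₀ = ω₀/(2π) = 1.569e+04 Hz.
Step 3 — Parallel Q: Q = R/(ω₀L) = 1270/(9.855e+04·0.0468) = 0.2754.
Step 4 — Bandwidth: Δω = ω₀/Q = 3.579e+05 rad/s; BW = Δω/(2π) = 5.696e+04 Hz.

(a) f₀ = 1.569e+04 Hz  (b) Q = 0.2754  (c) BW = 5.696e+04 Hz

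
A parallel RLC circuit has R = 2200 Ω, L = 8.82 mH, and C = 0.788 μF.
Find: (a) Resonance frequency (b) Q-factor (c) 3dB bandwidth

Step 1 — Resonance: ω₀ = 1/√(LC) = 1/√(0.00882·7.88e-07) = 1.2e+04 rad/s.
Step 2 — f₀ = ω₀/(2π) = 1909 Hz.
Step 3 — Parallel Q: Q = R/(ω₀L) = 2200/(1.2e+04·0.00882) = 20.79.
Step 4 — Bandwidth: Δω = ω₀/Q = 576.8 rad/s; BW = Δω/(2π) = 91.81 Hz.

(a) f₀ = 1909 Hz  (b) Q = 20.79  (c) BW = 91.81 Hz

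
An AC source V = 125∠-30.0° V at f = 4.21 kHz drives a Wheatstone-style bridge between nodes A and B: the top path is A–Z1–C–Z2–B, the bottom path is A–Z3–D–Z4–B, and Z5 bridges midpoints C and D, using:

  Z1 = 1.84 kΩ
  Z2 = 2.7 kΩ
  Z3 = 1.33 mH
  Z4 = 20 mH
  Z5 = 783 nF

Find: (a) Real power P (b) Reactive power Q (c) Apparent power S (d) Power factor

Step 1 — Angular frequency: ω = 2π·f = 2π·4210 = 2.645e+04 rad/s.
Step 2 — Component impedances:
  Z1: Z = R = 1840 Ω
  Z2: Z = R = 2700 Ω
  Z3: Z = jωL = j·2.645e+04·0.00133 = 0 + j35.18 Ω
  Z4: Z = jωL = j·2.645e+04·0.02 = 0 + j529 Ω
  Z5: Z = 1/(jωC) = -j/(ω·C) = 0 - j48.28 Ω
Step 3 — Bridge requires nodal analysis (the Z5 bridge couples midpoints C and D, so the two paths cannot be reduced to a simple series/parallel combination). Setting node B to ground and injecting 1 A at node A, the 3-node admittance system at A, C, D solves to V_A = Z_AB = 101 + j546 Ω = 555.3∠79.5° Ω.
Step 4 — Source phasor: V = 125∠-30.0° V = 108.3 - j62.5 V.
Step 5 — Current: I = V / Z = -0.0752 - j0.2122 A = 0.2251∠-109.5° A.
Step 6 — Complex power: S = V·I* = 5.121 + j27.67 VA.
Step 7 — Real power: P = Re(S) = 5.121 W.
Step 8 — Reactive power: Q = Im(S) = 27.67 VAR.
Step 9 — Apparent power: |S| = 28.14 VA.
Step 10 — Power factor: PF = P/|S| = 0.182 (lagging).

(a) P = 5.121 W  (b) Q = 27.67 VAR  (c) S = 28.14 VA  (d) PF = 0.182 (lagging)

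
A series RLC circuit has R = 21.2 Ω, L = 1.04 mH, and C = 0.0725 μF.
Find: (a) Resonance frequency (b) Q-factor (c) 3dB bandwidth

Step 1 — Resonance condition Im(Z)=0 gives ω₀ = 1/√(LC).
Step 2 — ω₀ = 1/√(0.00104·7.25e-08) = 1.152e+05 rad/s.
Step 3 — f₀ = ω₀/(2π) = 1.833e+04 Hz.
Step 4 — Series Q: Q = ω₀L/R = 1.152e+05·0.00104/21.2 = 5.65.
Step 5 — 3dB bandwidth: Δω = ω₀/Q = 2.038e+04 rad/s; BW = Δω/(2π) = 3244 Hz.

(a) f₀ = 1.833e+04 Hz  (b) Q = 5.65  (c) BW = 3244 Hz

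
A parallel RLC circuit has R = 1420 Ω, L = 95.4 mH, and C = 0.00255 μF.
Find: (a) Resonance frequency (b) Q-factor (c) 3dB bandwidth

Step 1 — Resonance: ω₀ = 1/√(LC) = 1/√(0.0954·2.55e-09) = 6.411e+04 rad/s.
Step 2 — f₀ = ω₀/(2π) = 1.02e+04 Hz.
Step 3 — Parallel Q: Q = R/(ω₀L) = 1420/(6.411e+04·0.0954) = 0.2322.
Step 4 — Bandwidth: Δω = ω₀/Q = 2.762e+05 rad/s; BW = Δω/(2π) = 4.395e+04 Hz.

(a) f₀ = 1.02e+04 Hz  (b) Q = 0.2322  (c) BW = 4.395e+04 Hz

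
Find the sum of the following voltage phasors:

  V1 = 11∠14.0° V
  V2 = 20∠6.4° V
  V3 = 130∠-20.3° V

Step 1 — Convert each phasor to rectangular form:
  V1 = 11·(cos(14.0°) + j·sin(14.0°)) = 10.67 + j2.661 V
  V2 = 20·(cos(6.4°) + j·sin(6.4°)) = 19.88 + j2.229 V
  V3 = 130·(cos(-20.3°) + j·sin(-20.3°)) = 121.9 - j45.1 V
Step 2 — Sum components: V_total = 152.5 - j40.21 V.
Step 3 — Convert to polar: |V_total| = 157.7 V, ∠V_total = -14.8°.

V_total = 157.7∠-14.8° V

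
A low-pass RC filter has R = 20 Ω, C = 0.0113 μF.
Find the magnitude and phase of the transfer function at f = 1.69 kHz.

Step 1 — Angular frequency: ω = 2π·1690 = 1.062e+04 rad/s.
Step 2 — Transfer function: H(jω) = 1/(1 + jωRC).
Step 3 — Denominator: 1 + jωRC = 1 + j·1.062e+04·20·1.13e-08 = 1 + j0.0024.
Step 4 — H = 1 - j0.0024.
Step 5 — Magnitude: |H| = 1 (-0.0 dB); phase: φ = -0.1°.

|H| = 1 (-0.0 dB), φ = -0.1°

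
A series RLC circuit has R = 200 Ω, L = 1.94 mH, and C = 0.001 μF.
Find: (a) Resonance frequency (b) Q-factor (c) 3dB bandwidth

Step 1 — Resonance condition Im(Z)=0 gives ω₀ = 1/√(LC).
Step 2 — ω₀ = 1/√(0.00194·1e-09) = 7.18e+05 rad/s.
Step 3 — f₀ = ω₀/(2π) = 1.143e+05 Hz.
Step 4 — Series Q: Q = ω₀L/R = 7.18e+05·0.00194/200 = 6.964.
Step 5 — 3dB bandwidth: Δω = ω₀/Q = 1.031e+05 rad/s; BW = Δω/(2π) = 1.641e+04 Hz.

(a) f₀ = 1.143e+05 Hz  (b) Q = 6.964  (c) BW = 1.641e+04 Hz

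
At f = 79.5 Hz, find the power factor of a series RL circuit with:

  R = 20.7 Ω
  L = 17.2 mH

Step 1 — Angular frequency: ω = 2π·f = 2π·79.5 = 499.5 rad/s.
Step 2 — Component impedances:
  R: Z = R = 20.7 Ω
  L: Z = jωL = j·499.5·0.0172 = 0 + j8.592 Ω
Step 3 — Series combination: Z_total = R + L = 20.7 + j8.592 Ω = 22.41∠22.5° Ω.
Step 4 — Power factor: PF = cos(φ) = Re(Z)/|Z| = 20.7/22.412 = 0.9236.
Step 5 — Type: Im(Z) = 8.592 ⇒ lagging (phase φ = 22.5°).

PF = 0.9236 (lagging, φ = 22.5°)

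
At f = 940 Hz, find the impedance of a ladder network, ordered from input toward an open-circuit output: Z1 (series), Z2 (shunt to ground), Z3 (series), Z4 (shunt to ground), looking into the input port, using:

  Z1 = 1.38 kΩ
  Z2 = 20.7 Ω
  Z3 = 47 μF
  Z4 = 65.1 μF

Step 1 — Angular frequency: ω = 2π·f = 2π·940 = 5906 rad/s.
Step 2 — Component impedances:
  Z1: Z = R = 1380 Ω
  Z2: Z = R = 20.7 Ω
  Z3: Z = 1/(jωC) = -j/(ω·C) = 0 - j3.602 Ω
  Z4: Z = 1/(jωC) = -j/(ω·C) = 0 - j2.601 Ω
Step 3 — Ladder network (open output): work backward from the far end, alternating series and parallel combinations. Z_in = 1382 - j5.692 Ω = 1382∠-0.2° Ω.

Z = 1382 - j5.692 Ω = 1382∠-0.2° Ω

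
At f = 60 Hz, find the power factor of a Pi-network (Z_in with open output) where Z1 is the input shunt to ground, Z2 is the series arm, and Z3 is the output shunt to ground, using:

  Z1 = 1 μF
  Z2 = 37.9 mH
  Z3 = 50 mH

Step 1 — Angular frequency: ω = 2π·f = 2π·60 = 377 rad/s.
Step 2 — Component impedances:
  Z1: Z = 1/(jωC) = -j/(ω·C) = 0 - j2653 Ω
  Z2: Z = jωL = j·377·0.0379 = 0 + j14.29 Ω
  Z3: Z = jωL = j·377·0.05 = 0 + j18.85 Ω
Step 3 — With open output, the series arm Z2 and the output shunt Z3 appear in series to ground: Z2 + Z3 = 0 + j33.14 Ω.
Step 4 — Parallel with input shunt Z1: Z_in = Z1 || (Z2 + Z3) = 0 + j33.56 Ω = 33.56∠90.0° Ω.
Step 5 — Power factor: PF = cos(φ) = Re(Z)/|Z| = -0/33.56 = -0.
Step 6 — Type: Im(Z) = 33.56 ⇒ lagging (phase φ = 90.0°).

PF = -0 (lagging, φ = 90.0°)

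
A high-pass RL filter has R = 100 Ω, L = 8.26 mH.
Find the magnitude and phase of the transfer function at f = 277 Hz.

Step 1 — Angular frequency: ω = 2π·277 = 1740 rad/s.
Step 2 — Transfer function: H(jω) = jωL/(R + jωL).
Step 3 — Numerator jωL = j·14.38; denominator R + jωL = 100 + j14.38.
Step 4 — H = 0.02025 + j0.1408.
Step 5 — Magnitude: |H| = 0.1423 (-16.9 dB); phase: φ = 81.8°.

|H| = 0.1423 (-16.9 dB), φ = 81.8°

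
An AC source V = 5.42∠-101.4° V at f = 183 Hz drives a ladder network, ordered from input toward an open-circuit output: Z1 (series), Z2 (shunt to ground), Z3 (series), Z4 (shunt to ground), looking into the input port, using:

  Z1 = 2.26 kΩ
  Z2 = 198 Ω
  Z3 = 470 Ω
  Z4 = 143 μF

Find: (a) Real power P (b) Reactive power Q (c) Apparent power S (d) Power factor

Step 1 — Angular frequency: ω = 2π·f = 2π·183 = 1150 rad/s.
Step 2 — Component impedances:
  Z1: Z = R = 2260 Ω
  Z2: Z = R = 198 Ω
  Z3: Z = R = 470 Ω
  Z4: Z = 1/(jωC) = -j/(ω·C) = 0 - j6.082 Ω
Step 3 — Ladder network (open output): work backward from the far end, alternating series and parallel combinations. Z_in = 2399 - j0.5343 Ω = 2399∠-0.0° Ω.
Step 4 — Source phasor: V = 5.42∠-101.4° V = -1.071 - j5.313 V.
Step 5 — Current: I = V / Z = -0.000446 - j0.002215 A = 0.002259∠-101.4° A.
Step 6 — Complex power: S = V·I* = 0.01224 - j2.726e-06 VA.
Step 7 — Real power: P = Re(S) = 0.01224 W.
Step 8 — Reactive power: Q = Im(S) = -2.726e-06 VAR.
Step 9 — Apparent power: |S| = 0.01224 VA.
Step 10 — Power factor: PF = P/|S| = 1 (leading).

(a) P = 0.01224 W  (b) Q = -2.726e-06 VAR  (c) S = 0.01224 VA  (d) PF = 1 (leading)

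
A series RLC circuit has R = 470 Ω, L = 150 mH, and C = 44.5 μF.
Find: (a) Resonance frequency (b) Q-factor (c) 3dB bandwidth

Step 1 — Resonance: ω₀ = 1/√(LC) = 1/√(0.15·4.45e-05) = 387.1 rad/s.
Step 2 — f₀ = ω₀/(2π) = 61.6 Hz.
Step 3 — Series Q: Q = ω₀L/R = 387.1·0.15/470 = 0.1235.
Step 4 — Bandwidth: Δω = ω₀/Q = 3133 rad/s; BW = Δω/(2π) = 498.7 Hz.

(a) f₀ = 61.6 Hz  (b) Q = 0.1235  (c) BW = 498.7 Hz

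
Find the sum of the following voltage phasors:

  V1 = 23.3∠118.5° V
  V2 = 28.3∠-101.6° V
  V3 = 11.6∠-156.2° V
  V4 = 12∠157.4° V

Step 1 — Convert each phasor to rectangular form:
  V1 = 23.3·(cos(118.5°) + j·sin(118.5°)) = -11.12 + j20.48 V
  V2 = 28.3·(cos(-101.6°) + j·sin(-101.6°)) = -5.691 - j27.72 V
  V3 = 11.6·(cos(-156.2°) + j·sin(-156.2°)) = -10.61 - j4.681 V
  V4 = 12·(cos(157.4°) + j·sin(157.4°)) = -11.08 + j4.612 V
Step 2 — Sum components: V_total = -38.5 - j7.315 V.
Step 3 — Convert to polar: |V_total| = 39.19 V, ∠V_total = -169.2°.

V_total = 39.19∠-169.2° V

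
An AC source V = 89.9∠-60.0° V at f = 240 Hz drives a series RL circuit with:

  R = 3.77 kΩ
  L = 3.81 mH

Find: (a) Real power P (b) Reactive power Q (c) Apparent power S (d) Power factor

Step 1 — Angular frequency: ω = 2π·f = 2π·240 = 1508 rad/s.
Step 2 — Component impedances:
  R: Z = R = 3770 Ω
  L: Z = jωL = j·1508·0.00381 = 0 + j5.745 Ω
Step 3 — Series combination: Z_total = R + L = 3770 + j5.745 Ω = 3770∠0.1° Ω.
Step 4 — Source phasor: V = 89.9∠-60.0° V = 44.95 - j77.86 V.
Step 5 — Current: I = V / Z = 0.01189 - j0.02067 A = 0.02385∠-60.1° A.
Step 6 — Complex power: S = V·I* = 2.144 + j0.003267 VA.
Step 7 — Real power: P = Re(S) = 2.144 W.
Step 8 — Reactive power: Q = Im(S) = 0.003267 VAR.
Step 9 — Apparent power: |S| = 2.144 VA.
Step 10 — Power factor: PF = P/|S| = 1 (lagging).

(a) P = 2.144 W  (b) Q = 0.003267 VAR  (c) S = 2.144 VA  (d) PF = 1 (lagging)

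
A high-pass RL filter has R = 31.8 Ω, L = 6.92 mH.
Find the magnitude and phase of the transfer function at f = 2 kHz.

Step 1 — Angular frequency: ω = 2π·2000 = 1.257e+04 rad/s.
Step 2 — Transfer function: H(jω) = jωL/(R + jωL).
Step 3 — Numerator jωL = j·86.96; denominator R + jωL = 31.8 + j86.96.
Step 4 — H = 0.882 + j0.3226.
Step 5 — Magnitude: |H| = 0.9392 (-0.5 dB); phase: φ = 20.1°.

|H| = 0.9392 (-0.5 dB), φ = 20.1°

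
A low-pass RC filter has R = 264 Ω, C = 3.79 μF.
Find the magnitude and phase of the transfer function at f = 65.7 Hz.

Step 1 — Angular frequency: ω = 2π·65.7 = 412.8 rad/s.
Step 2 — Transfer function: H(jω) = 1/(1 + jωRC).
Step 3 — Denominator: 1 + jωRC = 1 + j·412.8·264·3.79e-06 = 1 + j0.413.
Step 4 — H = 0.8543 - j0.3528.
Step 5 — Magnitude: |H| = 0.9243 (-0.7 dB); phase: φ = -22.4°.

|H| = 0.9243 (-0.7 dB), φ = -22.4°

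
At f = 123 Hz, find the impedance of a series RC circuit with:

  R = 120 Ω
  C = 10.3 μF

Step 1 — Angular frequency: ω = 2π·f = 2π·123 = 772.8 rad/s.
Step 2 — Component impedances:
  R: Z = R = 120 Ω
  C: Z = 1/(jωC) = -j/(ω·C) = 0 - j125.6 Ω
Step 3 — Series combination: Z_total = R + C = 120 - j125.6 Ω = 173.7∠-46.3° Ω.

Z = 120 - j125.6 Ω = 173.7∠-46.3° Ω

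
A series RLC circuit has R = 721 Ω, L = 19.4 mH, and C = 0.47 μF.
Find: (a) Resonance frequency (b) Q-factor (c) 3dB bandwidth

Step 1 — Resonance condition Im(Z)=0 gives ω₀ = 1/√(LC).
Step 2 — ω₀ = 1/√(0.0194·4.7e-07) = 1.047e+04 rad/s.
Step 3 — f₀ = ω₀/(2π) = 1667 Hz.
Step 4 — Series Q: Q = ω₀L/R = 1.047e+04·0.0194/721 = 0.2818.
Step 5 — 3dB bandwidth: Δω = ω₀/Q = 3.716e+04 rad/s; BW = Δω/(2π) = 5915 Hz.

(a) f₀ = 1667 Hz  (b) Q = 0.2818  (c) BW = 5915 Hz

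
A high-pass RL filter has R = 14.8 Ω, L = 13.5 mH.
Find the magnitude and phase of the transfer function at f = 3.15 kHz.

Step 1 — Angular frequency: ω = 2π·3150 = 1.979e+04 rad/s.
Step 2 — Transfer function: H(jω) = jωL/(R + jωL).
Step 3 — Numerator jωL = j·267.2; denominator R + jωL = 14.8 + j267.2.
Step 4 — H = 0.9969 + j0.05522.
Step 5 — Magnitude: |H| = 0.9985 (-0.0 dB); phase: φ = 3.2°.

|H| = 0.9985 (-0.0 dB), φ = 3.2°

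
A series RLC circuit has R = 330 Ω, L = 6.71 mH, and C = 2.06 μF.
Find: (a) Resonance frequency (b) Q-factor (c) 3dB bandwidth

Step 1 — Resonance condition Im(Z)=0 gives ω₀ = 1/√(LC).
Step 2 — ω₀ = 1/√(0.00671·2.06e-06) = 8506 rad/s.
Step 3 — f₀ = ω₀/(2π) = 1354 Hz.
Step 4 — Series Q: Q = ω₀L/R = 8506·0.00671/330 = 0.1729.
Step 5 — 3dB bandwidth: Δω = ω₀/Q = 4.918e+04 rad/s; BW = Δω/(2π) = 7827 Hz.

(a) f₀ = 1354 Hz  (b) Q = 0.1729  (c) BW = 7827 Hz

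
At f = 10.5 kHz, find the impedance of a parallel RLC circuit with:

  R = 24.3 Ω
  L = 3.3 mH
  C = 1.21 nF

Step 1 — Angular frequency: ω = 2π·f = 2π·1.05e+04 = 6.597e+04 rad/s.
Step 2 — Component impedances:
  R: Z = R = 24.3 Ω
  L: Z = jωL = j·6.597e+04·0.0033 = 0 + j217.7 Ω
  C: Z = 1/(jωC) = -j/(ω·C) = 0 - j1.253e+04 Ω
Step 3 — Parallel combination: 1/Z_total = 1/R + 1/L + 1/C; Z_total = 24.01 + j2.633 Ω = 24.16∠6.3° Ω.

Z = 24.01 + j2.633 Ω = 24.16∠6.3° Ω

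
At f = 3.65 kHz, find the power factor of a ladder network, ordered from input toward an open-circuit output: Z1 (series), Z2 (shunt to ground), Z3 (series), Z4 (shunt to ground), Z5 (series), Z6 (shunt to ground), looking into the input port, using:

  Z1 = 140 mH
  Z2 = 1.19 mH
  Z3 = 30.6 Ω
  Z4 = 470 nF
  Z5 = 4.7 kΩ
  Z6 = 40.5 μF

Step 1 — Angular frequency: ω = 2π·f = 2π·3650 = 2.293e+04 rad/s.
Step 2 — Component impedances:
  Z1: Z = jωL = j·2.293e+04·0.14 = 0 + j3211 Ω
  Z2: Z = jωL = j·2.293e+04·0.00119 = 0 + j27.29 Ω
  Z3: Z = R = 30.6 Ω
  Z4: Z = 1/(jωC) = -j/(ω·C) = 0 - j92.77 Ω
  Z5: Z = R = 4700 Ω
  Z6: Z = 1/(jωC) = -j/(ω·C) = 0 - j1.077 Ω
Step 3 — Ladder network (open output): work backward from the far end, alternating series and parallel combinations. Z_in = 4.527 + j3247 Ω = 3247∠89.9° Ω.
Step 4 — Power factor: PF = cos(φ) = Re(Z)/|Z| = 4.527/3247 = 0.001394.
Step 5 — Type: Im(Z) = 3247 ⇒ lagging (phase φ = 89.9°).

PF = 0.001394 (lagging, φ = 89.9°)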